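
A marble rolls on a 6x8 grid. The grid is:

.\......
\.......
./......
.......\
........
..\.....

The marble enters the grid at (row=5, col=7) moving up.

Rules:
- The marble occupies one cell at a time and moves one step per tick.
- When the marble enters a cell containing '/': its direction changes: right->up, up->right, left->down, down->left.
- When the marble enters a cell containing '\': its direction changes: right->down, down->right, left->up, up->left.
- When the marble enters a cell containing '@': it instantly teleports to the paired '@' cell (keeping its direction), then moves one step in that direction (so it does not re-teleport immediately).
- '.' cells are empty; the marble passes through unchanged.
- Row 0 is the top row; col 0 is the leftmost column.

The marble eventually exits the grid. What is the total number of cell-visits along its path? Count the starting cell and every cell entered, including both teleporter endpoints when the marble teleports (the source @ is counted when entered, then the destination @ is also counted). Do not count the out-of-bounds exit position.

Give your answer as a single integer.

Answer: 10

Derivation:
Step 1: enter (5,7), '.' pass, move up to (4,7)
Step 2: enter (4,7), '.' pass, move up to (3,7)
Step 3: enter (3,7), '\' deflects up->left, move left to (3,6)
Step 4: enter (3,6), '.' pass, move left to (3,5)
Step 5: enter (3,5), '.' pass, move left to (3,4)
Step 6: enter (3,4), '.' pass, move left to (3,3)
Step 7: enter (3,3), '.' pass, move left to (3,2)
Step 8: enter (3,2), '.' pass, move left to (3,1)
Step 9: enter (3,1), '.' pass, move left to (3,0)
Step 10: enter (3,0), '.' pass, move left to (3,-1)
Step 11: at (3,-1) — EXIT via left edge, pos 3
Path length (cell visits): 10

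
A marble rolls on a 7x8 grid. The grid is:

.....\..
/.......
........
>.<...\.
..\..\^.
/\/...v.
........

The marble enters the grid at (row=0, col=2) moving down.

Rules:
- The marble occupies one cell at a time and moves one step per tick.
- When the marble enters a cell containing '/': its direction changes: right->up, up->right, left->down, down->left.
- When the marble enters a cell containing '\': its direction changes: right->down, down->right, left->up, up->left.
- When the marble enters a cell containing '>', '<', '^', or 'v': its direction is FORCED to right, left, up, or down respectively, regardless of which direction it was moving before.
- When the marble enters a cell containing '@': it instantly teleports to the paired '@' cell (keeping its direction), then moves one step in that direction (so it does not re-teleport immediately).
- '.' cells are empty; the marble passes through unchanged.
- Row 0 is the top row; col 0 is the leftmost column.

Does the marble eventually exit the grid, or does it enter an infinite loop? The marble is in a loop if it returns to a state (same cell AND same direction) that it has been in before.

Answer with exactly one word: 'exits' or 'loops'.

Answer: loops

Derivation:
Step 1: enter (0,2), '.' pass, move down to (1,2)
Step 2: enter (1,2), '.' pass, move down to (2,2)
Step 3: enter (2,2), '.' pass, move down to (3,2)
Step 4: enter (3,2), '<' forces down->left, move left to (3,1)
Step 5: enter (3,1), '.' pass, move left to (3,0)
Step 6: enter (3,0), '>' forces left->right, move right to (3,1)
Step 7: enter (3,1), '.' pass, move right to (3,2)
Step 8: enter (3,2), '<' forces right->left, move left to (3,1)
Step 9: at (3,1) dir=left — LOOP DETECTED (seen before)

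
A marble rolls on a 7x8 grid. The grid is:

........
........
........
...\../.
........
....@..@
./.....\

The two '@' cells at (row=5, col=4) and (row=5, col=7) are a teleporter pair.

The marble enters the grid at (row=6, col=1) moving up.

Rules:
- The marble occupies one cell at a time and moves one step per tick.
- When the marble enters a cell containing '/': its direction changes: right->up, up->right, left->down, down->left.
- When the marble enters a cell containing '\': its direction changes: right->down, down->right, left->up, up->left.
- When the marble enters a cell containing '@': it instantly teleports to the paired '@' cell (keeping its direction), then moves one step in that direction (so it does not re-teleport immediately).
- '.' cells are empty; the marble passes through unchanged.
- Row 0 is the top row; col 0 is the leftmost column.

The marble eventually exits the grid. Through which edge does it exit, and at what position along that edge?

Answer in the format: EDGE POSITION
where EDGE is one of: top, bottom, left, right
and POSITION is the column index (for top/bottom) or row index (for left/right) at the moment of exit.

Step 1: enter (6,1), '/' deflects up->right, move right to (6,2)
Step 2: enter (6,2), '.' pass, move right to (6,3)
Step 3: enter (6,3), '.' pass, move right to (6,4)
Step 4: enter (6,4), '.' pass, move right to (6,5)
Step 5: enter (6,5), '.' pass, move right to (6,6)
Step 6: enter (6,6), '.' pass, move right to (6,7)
Step 7: enter (6,7), '\' deflects right->down, move down to (7,7)
Step 8: at (7,7) — EXIT via bottom edge, pos 7

Answer: bottom 7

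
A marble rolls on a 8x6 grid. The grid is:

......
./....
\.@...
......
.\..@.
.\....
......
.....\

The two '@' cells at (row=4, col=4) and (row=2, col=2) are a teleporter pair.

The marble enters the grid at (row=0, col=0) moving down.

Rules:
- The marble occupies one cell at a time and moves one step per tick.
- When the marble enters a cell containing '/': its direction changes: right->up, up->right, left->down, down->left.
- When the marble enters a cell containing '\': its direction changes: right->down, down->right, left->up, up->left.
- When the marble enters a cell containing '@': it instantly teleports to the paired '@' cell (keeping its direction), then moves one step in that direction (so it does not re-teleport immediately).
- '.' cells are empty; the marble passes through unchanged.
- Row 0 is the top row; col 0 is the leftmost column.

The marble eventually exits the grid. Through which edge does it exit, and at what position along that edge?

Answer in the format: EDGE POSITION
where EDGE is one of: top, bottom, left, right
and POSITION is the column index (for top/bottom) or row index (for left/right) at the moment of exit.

Answer: right 4

Derivation:
Step 1: enter (0,0), '.' pass, move down to (1,0)
Step 2: enter (1,0), '.' pass, move down to (2,0)
Step 3: enter (2,0), '\' deflects down->right, move right to (2,1)
Step 4: enter (2,1), '.' pass, move right to (2,2)
Step 5: enter (2,2), '@' teleport (2,2)->(4,4), also enter (4,4), move right to (4,5)
Step 6: enter (4,5), '.' pass, move right to (4,6)
Step 7: at (4,6) — EXIT via right edge, pos 4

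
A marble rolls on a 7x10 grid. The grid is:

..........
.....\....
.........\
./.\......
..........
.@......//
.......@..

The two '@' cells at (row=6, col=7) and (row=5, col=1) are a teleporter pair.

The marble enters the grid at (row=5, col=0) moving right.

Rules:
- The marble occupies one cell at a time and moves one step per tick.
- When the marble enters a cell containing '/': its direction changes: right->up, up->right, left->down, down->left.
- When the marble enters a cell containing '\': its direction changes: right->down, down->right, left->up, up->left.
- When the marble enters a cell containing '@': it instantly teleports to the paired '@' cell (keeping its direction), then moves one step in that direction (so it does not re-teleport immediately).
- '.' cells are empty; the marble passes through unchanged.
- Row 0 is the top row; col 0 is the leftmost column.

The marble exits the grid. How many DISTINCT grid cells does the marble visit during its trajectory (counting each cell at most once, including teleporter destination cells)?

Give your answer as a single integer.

Answer: 5

Derivation:
Step 1: enter (5,0), '.' pass, move right to (5,1)
Step 2: enter (5,1), '@' teleport (5,1)->(6,7), also enter (6,7), move right to (6,8)
Step 3: enter (6,8), '.' pass, move right to (6,9)
Step 4: enter (6,9), '.' pass, move right to (6,10)
Step 5: at (6,10) — EXIT via right edge, pos 6
Distinct cells visited: 5 (path length 5)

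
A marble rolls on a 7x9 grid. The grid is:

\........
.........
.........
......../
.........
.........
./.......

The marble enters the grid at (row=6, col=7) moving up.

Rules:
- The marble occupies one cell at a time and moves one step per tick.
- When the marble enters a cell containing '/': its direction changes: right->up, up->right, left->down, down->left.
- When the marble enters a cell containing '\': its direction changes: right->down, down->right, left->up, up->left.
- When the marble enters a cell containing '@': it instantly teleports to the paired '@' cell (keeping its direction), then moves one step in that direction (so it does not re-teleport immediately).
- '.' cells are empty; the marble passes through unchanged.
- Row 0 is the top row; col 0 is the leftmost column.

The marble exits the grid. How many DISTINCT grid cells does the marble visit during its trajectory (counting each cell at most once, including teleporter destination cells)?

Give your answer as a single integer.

Answer: 7

Derivation:
Step 1: enter (6,7), '.' pass, move up to (5,7)
Step 2: enter (5,7), '.' pass, move up to (4,7)
Step 3: enter (4,7), '.' pass, move up to (3,7)
Step 4: enter (3,7), '.' pass, move up to (2,7)
Step 5: enter (2,7), '.' pass, move up to (1,7)
Step 6: enter (1,7), '.' pass, move up to (0,7)
Step 7: enter (0,7), '.' pass, move up to (-1,7)
Step 8: at (-1,7) — EXIT via top edge, pos 7
Distinct cells visited: 7 (path length 7)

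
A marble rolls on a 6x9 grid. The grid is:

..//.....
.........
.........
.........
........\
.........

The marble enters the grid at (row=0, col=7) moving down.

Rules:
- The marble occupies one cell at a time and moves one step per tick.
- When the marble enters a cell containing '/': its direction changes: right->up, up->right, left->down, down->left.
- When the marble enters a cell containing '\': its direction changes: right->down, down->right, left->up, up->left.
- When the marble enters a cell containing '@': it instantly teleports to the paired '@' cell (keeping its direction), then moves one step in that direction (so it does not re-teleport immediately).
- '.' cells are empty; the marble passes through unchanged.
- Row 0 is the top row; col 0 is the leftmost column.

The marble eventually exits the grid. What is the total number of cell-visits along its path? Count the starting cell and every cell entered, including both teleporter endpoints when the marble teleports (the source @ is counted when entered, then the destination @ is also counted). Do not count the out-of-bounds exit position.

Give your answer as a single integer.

Step 1: enter (0,7), '.' pass, move down to (1,7)
Step 2: enter (1,7), '.' pass, move down to (2,7)
Step 3: enter (2,7), '.' pass, move down to (3,7)
Step 4: enter (3,7), '.' pass, move down to (4,7)
Step 5: enter (4,7), '.' pass, move down to (5,7)
Step 6: enter (5,7), '.' pass, move down to (6,7)
Step 7: at (6,7) — EXIT via bottom edge, pos 7
Path length (cell visits): 6

Answer: 6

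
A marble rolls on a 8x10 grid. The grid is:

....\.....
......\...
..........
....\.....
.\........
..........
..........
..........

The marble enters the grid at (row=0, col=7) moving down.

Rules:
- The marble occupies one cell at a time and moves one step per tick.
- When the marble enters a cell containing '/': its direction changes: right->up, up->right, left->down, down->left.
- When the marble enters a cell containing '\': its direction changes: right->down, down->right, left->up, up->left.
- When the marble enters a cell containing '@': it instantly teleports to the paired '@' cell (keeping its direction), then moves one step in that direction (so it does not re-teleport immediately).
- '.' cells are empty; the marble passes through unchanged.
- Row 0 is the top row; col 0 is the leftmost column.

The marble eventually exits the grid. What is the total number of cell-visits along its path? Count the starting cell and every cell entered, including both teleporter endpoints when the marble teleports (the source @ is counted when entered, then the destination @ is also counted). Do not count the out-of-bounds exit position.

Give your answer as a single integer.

Answer: 8

Derivation:
Step 1: enter (0,7), '.' pass, move down to (1,7)
Step 2: enter (1,7), '.' pass, move down to (2,7)
Step 3: enter (2,7), '.' pass, move down to (3,7)
Step 4: enter (3,7), '.' pass, move down to (4,7)
Step 5: enter (4,7), '.' pass, move down to (5,7)
Step 6: enter (5,7), '.' pass, move down to (6,7)
Step 7: enter (6,7), '.' pass, move down to (7,7)
Step 8: enter (7,7), '.' pass, move down to (8,7)
Step 9: at (8,7) — EXIT via bottom edge, pos 7
Path length (cell visits): 8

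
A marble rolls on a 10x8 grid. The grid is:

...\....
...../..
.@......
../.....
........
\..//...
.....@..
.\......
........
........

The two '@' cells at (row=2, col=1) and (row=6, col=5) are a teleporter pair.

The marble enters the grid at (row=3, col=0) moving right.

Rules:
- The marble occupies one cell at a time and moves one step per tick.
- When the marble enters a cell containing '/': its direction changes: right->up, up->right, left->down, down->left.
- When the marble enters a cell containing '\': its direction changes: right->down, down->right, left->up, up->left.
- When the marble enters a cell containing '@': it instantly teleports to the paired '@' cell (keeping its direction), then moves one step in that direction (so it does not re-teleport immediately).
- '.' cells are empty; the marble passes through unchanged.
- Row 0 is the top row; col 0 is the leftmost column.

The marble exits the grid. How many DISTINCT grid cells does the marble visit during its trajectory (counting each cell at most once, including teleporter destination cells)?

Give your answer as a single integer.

Answer: 6

Derivation:
Step 1: enter (3,0), '.' pass, move right to (3,1)
Step 2: enter (3,1), '.' pass, move right to (3,2)
Step 3: enter (3,2), '/' deflects right->up, move up to (2,2)
Step 4: enter (2,2), '.' pass, move up to (1,2)
Step 5: enter (1,2), '.' pass, move up to (0,2)
Step 6: enter (0,2), '.' pass, move up to (-1,2)
Step 7: at (-1,2) — EXIT via top edge, pos 2
Distinct cells visited: 6 (path length 6)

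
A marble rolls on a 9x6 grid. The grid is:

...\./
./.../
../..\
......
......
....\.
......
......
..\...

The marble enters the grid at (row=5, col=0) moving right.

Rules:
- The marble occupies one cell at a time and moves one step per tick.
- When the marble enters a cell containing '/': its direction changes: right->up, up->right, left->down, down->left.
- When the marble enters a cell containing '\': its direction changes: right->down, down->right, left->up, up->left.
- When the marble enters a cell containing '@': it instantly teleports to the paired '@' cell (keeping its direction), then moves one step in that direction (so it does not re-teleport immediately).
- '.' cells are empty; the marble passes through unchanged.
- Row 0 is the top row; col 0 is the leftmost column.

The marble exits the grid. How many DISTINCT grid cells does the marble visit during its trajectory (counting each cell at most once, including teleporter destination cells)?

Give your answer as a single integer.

Step 1: enter (5,0), '.' pass, move right to (5,1)
Step 2: enter (5,1), '.' pass, move right to (5,2)
Step 3: enter (5,2), '.' pass, move right to (5,3)
Step 4: enter (5,3), '.' pass, move right to (5,4)
Step 5: enter (5,4), '\' deflects right->down, move down to (6,4)
Step 6: enter (6,4), '.' pass, move down to (7,4)
Step 7: enter (7,4), '.' pass, move down to (8,4)
Step 8: enter (8,4), '.' pass, move down to (9,4)
Step 9: at (9,4) — EXIT via bottom edge, pos 4
Distinct cells visited: 8 (path length 8)

Answer: 8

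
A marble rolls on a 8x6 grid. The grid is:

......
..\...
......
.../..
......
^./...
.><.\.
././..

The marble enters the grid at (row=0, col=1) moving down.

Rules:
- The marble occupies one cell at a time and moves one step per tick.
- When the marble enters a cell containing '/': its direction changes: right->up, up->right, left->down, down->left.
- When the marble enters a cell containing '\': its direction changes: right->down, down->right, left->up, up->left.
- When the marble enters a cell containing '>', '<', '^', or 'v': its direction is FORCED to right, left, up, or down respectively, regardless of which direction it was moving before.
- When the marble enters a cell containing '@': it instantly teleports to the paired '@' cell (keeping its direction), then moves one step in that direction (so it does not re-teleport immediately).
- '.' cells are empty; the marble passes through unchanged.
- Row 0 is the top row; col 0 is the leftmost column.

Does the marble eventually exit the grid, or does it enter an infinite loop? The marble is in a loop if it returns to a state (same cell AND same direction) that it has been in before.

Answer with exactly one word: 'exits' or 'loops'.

Answer: loops

Derivation:
Step 1: enter (0,1), '.' pass, move down to (1,1)
Step 2: enter (1,1), '.' pass, move down to (2,1)
Step 3: enter (2,1), '.' pass, move down to (3,1)
Step 4: enter (3,1), '.' pass, move down to (4,1)
Step 5: enter (4,1), '.' pass, move down to (5,1)
Step 6: enter (5,1), '.' pass, move down to (6,1)
Step 7: enter (6,1), '>' forces down->right, move right to (6,2)
Step 8: enter (6,2), '<' forces right->left, move left to (6,1)
Step 9: enter (6,1), '>' forces left->right, move right to (6,2)
Step 10: at (6,2) dir=right — LOOP DETECTED (seen before)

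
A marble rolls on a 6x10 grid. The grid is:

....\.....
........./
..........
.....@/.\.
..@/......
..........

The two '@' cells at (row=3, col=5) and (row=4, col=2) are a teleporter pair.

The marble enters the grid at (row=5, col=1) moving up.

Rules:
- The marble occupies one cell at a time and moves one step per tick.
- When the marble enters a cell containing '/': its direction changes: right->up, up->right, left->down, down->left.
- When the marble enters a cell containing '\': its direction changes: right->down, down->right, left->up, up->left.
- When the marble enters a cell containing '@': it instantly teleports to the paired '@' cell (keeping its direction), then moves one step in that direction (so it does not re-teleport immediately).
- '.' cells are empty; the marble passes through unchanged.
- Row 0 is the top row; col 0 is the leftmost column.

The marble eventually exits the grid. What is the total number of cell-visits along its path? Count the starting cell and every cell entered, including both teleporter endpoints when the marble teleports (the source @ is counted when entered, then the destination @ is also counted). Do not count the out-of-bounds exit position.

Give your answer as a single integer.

Step 1: enter (5,1), '.' pass, move up to (4,1)
Step 2: enter (4,1), '.' pass, move up to (3,1)
Step 3: enter (3,1), '.' pass, move up to (2,1)
Step 4: enter (2,1), '.' pass, move up to (1,1)
Step 5: enter (1,1), '.' pass, move up to (0,1)
Step 6: enter (0,1), '.' pass, move up to (-1,1)
Step 7: at (-1,1) — EXIT via top edge, pos 1
Path length (cell visits): 6

Answer: 6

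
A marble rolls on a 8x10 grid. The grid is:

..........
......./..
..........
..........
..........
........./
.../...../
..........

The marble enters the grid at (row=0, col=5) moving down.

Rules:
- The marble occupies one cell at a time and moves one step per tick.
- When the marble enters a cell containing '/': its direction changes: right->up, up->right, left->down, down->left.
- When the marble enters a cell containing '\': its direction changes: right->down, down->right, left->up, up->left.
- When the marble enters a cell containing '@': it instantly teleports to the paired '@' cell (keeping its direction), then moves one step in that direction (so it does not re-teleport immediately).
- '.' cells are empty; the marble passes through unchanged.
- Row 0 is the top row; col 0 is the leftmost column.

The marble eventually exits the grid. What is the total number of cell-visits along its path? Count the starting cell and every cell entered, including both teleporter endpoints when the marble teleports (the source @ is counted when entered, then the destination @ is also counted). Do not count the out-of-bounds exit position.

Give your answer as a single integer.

Answer: 8

Derivation:
Step 1: enter (0,5), '.' pass, move down to (1,5)
Step 2: enter (1,5), '.' pass, move down to (2,5)
Step 3: enter (2,5), '.' pass, move down to (3,5)
Step 4: enter (3,5), '.' pass, move down to (4,5)
Step 5: enter (4,5), '.' pass, move down to (5,5)
Step 6: enter (5,5), '.' pass, move down to (6,5)
Step 7: enter (6,5), '.' pass, move down to (7,5)
Step 8: enter (7,5), '.' pass, move down to (8,5)
Step 9: at (8,5) — EXIT via bottom edge, pos 5
Path length (cell visits): 8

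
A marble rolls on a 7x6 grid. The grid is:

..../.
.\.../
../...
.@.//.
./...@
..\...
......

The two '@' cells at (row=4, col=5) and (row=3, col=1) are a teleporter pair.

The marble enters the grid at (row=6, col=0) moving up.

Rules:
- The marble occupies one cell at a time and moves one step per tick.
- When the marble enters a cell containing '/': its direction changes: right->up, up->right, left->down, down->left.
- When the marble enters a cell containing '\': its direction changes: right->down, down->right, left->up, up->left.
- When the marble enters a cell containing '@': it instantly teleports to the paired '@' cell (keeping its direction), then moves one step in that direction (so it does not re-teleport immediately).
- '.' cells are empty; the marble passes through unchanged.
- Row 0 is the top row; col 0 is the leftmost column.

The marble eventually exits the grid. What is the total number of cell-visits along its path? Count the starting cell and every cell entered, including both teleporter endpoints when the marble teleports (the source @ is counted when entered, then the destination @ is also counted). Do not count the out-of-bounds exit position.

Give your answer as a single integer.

Step 1: enter (6,0), '.' pass, move up to (5,0)
Step 2: enter (5,0), '.' pass, move up to (4,0)
Step 3: enter (4,0), '.' pass, move up to (3,0)
Step 4: enter (3,0), '.' pass, move up to (2,0)
Step 5: enter (2,0), '.' pass, move up to (1,0)
Step 6: enter (1,0), '.' pass, move up to (0,0)
Step 7: enter (0,0), '.' pass, move up to (-1,0)
Step 8: at (-1,0) — EXIT via top edge, pos 0
Path length (cell visits): 7

Answer: 7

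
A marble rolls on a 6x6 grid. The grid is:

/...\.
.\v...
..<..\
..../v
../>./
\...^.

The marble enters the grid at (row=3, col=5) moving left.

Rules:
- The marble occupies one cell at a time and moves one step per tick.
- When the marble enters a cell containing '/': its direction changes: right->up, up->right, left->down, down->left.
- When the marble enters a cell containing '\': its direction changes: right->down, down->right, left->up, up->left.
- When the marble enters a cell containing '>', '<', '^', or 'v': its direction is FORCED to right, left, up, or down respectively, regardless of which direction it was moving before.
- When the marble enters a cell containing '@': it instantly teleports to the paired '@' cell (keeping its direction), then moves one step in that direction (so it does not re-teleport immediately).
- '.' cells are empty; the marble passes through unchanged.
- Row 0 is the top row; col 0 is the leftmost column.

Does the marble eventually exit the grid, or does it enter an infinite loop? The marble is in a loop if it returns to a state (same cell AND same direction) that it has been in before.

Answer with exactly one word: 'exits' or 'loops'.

Step 1: enter (3,5), 'v' forces left->down, move down to (4,5)
Step 2: enter (4,5), '/' deflects down->left, move left to (4,4)
Step 3: enter (4,4), '.' pass, move left to (4,3)
Step 4: enter (4,3), '>' forces left->right, move right to (4,4)
Step 5: enter (4,4), '.' pass, move right to (4,5)
Step 6: enter (4,5), '/' deflects right->up, move up to (3,5)
Step 7: enter (3,5), 'v' forces up->down, move down to (4,5)
Step 8: at (4,5) dir=down — LOOP DETECTED (seen before)

Answer: loops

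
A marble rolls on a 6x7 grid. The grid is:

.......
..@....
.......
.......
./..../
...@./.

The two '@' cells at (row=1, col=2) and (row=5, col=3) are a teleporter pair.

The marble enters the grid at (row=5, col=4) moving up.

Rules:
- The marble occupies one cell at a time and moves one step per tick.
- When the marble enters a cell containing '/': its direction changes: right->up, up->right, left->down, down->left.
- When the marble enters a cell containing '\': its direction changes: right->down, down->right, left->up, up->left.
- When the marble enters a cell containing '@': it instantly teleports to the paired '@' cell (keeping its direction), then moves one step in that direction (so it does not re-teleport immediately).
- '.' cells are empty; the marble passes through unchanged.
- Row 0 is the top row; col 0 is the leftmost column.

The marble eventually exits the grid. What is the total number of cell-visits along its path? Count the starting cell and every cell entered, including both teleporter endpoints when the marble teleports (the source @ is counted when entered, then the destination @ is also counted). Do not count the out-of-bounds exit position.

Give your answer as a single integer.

Answer: 6

Derivation:
Step 1: enter (5,4), '.' pass, move up to (4,4)
Step 2: enter (4,4), '.' pass, move up to (3,4)
Step 3: enter (3,4), '.' pass, move up to (2,4)
Step 4: enter (2,4), '.' pass, move up to (1,4)
Step 5: enter (1,4), '.' pass, move up to (0,4)
Step 6: enter (0,4), '.' pass, move up to (-1,4)
Step 7: at (-1,4) — EXIT via top edge, pos 4
Path length (cell visits): 6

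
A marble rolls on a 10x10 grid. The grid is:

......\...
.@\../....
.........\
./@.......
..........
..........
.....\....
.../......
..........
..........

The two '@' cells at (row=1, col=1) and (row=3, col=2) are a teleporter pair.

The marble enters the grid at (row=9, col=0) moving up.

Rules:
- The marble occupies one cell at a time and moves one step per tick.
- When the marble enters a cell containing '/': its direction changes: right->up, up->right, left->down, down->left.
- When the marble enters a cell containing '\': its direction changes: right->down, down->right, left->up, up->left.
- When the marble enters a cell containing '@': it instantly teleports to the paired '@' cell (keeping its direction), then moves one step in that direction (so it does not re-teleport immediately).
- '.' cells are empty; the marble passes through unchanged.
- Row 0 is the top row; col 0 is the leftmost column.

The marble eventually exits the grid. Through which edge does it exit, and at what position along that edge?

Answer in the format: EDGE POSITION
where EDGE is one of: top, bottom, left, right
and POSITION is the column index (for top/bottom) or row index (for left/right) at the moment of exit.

Answer: top 0

Derivation:
Step 1: enter (9,0), '.' pass, move up to (8,0)
Step 2: enter (8,0), '.' pass, move up to (7,0)
Step 3: enter (7,0), '.' pass, move up to (6,0)
Step 4: enter (6,0), '.' pass, move up to (5,0)
Step 5: enter (5,0), '.' pass, move up to (4,0)
Step 6: enter (4,0), '.' pass, move up to (3,0)
Step 7: enter (3,0), '.' pass, move up to (2,0)
Step 8: enter (2,0), '.' pass, move up to (1,0)
Step 9: enter (1,0), '.' pass, move up to (0,0)
Step 10: enter (0,0), '.' pass, move up to (-1,0)
Step 11: at (-1,0) — EXIT via top edge, pos 0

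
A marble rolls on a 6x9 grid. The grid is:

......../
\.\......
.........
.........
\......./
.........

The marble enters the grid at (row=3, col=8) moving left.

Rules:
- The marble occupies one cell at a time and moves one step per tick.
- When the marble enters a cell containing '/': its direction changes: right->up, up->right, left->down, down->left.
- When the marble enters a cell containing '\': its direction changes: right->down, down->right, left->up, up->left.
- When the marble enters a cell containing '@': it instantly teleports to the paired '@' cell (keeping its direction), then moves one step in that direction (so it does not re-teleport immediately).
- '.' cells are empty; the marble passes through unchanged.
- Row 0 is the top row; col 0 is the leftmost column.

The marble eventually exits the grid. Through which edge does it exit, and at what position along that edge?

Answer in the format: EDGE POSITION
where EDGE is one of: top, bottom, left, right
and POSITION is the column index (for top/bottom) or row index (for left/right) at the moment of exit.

Answer: left 3

Derivation:
Step 1: enter (3,8), '.' pass, move left to (3,7)
Step 2: enter (3,7), '.' pass, move left to (3,6)
Step 3: enter (3,6), '.' pass, move left to (3,5)
Step 4: enter (3,5), '.' pass, move left to (3,4)
Step 5: enter (3,4), '.' pass, move left to (3,3)
Step 6: enter (3,3), '.' pass, move left to (3,2)
Step 7: enter (3,2), '.' pass, move left to (3,1)
Step 8: enter (3,1), '.' pass, move left to (3,0)
Step 9: enter (3,0), '.' pass, move left to (3,-1)
Step 10: at (3,-1) — EXIT via left edge, pos 3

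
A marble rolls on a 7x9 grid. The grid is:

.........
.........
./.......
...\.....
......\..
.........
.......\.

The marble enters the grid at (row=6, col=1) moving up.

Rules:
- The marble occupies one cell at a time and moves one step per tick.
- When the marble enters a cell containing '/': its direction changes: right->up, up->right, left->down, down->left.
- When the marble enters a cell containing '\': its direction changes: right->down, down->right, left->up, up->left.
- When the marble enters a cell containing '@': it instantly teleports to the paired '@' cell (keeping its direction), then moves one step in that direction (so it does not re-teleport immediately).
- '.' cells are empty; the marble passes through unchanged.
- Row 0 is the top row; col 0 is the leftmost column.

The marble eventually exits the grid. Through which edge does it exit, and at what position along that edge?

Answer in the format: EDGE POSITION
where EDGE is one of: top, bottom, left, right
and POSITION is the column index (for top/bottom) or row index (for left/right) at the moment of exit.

Answer: right 2

Derivation:
Step 1: enter (6,1), '.' pass, move up to (5,1)
Step 2: enter (5,1), '.' pass, move up to (4,1)
Step 3: enter (4,1), '.' pass, move up to (3,1)
Step 4: enter (3,1), '.' pass, move up to (2,1)
Step 5: enter (2,1), '/' deflects up->right, move right to (2,2)
Step 6: enter (2,2), '.' pass, move right to (2,3)
Step 7: enter (2,3), '.' pass, move right to (2,4)
Step 8: enter (2,4), '.' pass, move right to (2,5)
Step 9: enter (2,5), '.' pass, move right to (2,6)
Step 10: enter (2,6), '.' pass, move right to (2,7)
Step 11: enter (2,7), '.' pass, move right to (2,8)
Step 12: enter (2,8), '.' pass, move right to (2,9)
Step 13: at (2,9) — EXIT via right edge, pos 2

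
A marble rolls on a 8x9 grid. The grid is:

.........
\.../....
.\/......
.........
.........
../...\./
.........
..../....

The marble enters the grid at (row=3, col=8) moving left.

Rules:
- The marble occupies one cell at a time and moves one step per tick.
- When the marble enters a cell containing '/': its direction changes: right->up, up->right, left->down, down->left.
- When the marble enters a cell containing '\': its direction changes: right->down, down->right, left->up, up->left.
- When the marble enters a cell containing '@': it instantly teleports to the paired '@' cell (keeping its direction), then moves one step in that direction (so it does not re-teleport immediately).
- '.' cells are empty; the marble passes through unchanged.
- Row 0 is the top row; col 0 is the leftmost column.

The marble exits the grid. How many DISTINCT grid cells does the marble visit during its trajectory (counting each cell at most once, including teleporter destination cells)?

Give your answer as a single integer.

Answer: 9

Derivation:
Step 1: enter (3,8), '.' pass, move left to (3,7)
Step 2: enter (3,7), '.' pass, move left to (3,6)
Step 3: enter (3,6), '.' pass, move left to (3,5)
Step 4: enter (3,5), '.' pass, move left to (3,4)
Step 5: enter (3,4), '.' pass, move left to (3,3)
Step 6: enter (3,3), '.' pass, move left to (3,2)
Step 7: enter (3,2), '.' pass, move left to (3,1)
Step 8: enter (3,1), '.' pass, move left to (3,0)
Step 9: enter (3,0), '.' pass, move left to (3,-1)
Step 10: at (3,-1) — EXIT via left edge, pos 3
Distinct cells visited: 9 (path length 9)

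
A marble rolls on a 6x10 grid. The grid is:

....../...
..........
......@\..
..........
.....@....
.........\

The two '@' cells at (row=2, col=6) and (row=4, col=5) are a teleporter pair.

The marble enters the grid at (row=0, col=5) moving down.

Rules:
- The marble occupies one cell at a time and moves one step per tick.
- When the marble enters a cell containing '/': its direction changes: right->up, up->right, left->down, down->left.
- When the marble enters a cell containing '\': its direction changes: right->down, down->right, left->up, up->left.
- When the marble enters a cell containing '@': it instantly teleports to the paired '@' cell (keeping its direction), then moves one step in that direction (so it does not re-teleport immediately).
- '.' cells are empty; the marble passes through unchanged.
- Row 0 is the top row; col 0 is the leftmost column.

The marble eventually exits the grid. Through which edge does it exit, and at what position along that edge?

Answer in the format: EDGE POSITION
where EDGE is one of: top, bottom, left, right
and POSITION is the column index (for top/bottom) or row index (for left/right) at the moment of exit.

Step 1: enter (0,5), '.' pass, move down to (1,5)
Step 2: enter (1,5), '.' pass, move down to (2,5)
Step 3: enter (2,5), '.' pass, move down to (3,5)
Step 4: enter (3,5), '.' pass, move down to (4,5)
Step 5: enter (4,5), '@' teleport (4,5)->(2,6), also enter (2,6), move down to (3,6)
Step 6: enter (3,6), '.' pass, move down to (4,6)
Step 7: enter (4,6), '.' pass, move down to (5,6)
Step 8: enter (5,6), '.' pass, move down to (6,6)
Step 9: at (6,6) — EXIT via bottom edge, pos 6

Answer: bottom 6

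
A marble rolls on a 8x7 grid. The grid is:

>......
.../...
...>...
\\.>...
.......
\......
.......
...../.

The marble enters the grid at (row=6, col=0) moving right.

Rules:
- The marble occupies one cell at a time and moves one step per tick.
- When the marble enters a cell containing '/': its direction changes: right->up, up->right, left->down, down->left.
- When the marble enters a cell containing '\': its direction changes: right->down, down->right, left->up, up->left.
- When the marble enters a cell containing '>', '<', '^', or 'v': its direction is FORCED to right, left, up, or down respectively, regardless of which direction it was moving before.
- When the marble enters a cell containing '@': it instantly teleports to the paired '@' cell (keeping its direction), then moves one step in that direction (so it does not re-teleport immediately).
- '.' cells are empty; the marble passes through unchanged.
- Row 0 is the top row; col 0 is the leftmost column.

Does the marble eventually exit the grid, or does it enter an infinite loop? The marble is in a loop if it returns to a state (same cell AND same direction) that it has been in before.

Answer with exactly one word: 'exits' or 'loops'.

Answer: exits

Derivation:
Step 1: enter (6,0), '.' pass, move right to (6,1)
Step 2: enter (6,1), '.' pass, move right to (6,2)
Step 3: enter (6,2), '.' pass, move right to (6,3)
Step 4: enter (6,3), '.' pass, move right to (6,4)
Step 5: enter (6,4), '.' pass, move right to (6,5)
Step 6: enter (6,5), '.' pass, move right to (6,6)
Step 7: enter (6,6), '.' pass, move right to (6,7)
Step 8: at (6,7) — EXIT via right edge, pos 6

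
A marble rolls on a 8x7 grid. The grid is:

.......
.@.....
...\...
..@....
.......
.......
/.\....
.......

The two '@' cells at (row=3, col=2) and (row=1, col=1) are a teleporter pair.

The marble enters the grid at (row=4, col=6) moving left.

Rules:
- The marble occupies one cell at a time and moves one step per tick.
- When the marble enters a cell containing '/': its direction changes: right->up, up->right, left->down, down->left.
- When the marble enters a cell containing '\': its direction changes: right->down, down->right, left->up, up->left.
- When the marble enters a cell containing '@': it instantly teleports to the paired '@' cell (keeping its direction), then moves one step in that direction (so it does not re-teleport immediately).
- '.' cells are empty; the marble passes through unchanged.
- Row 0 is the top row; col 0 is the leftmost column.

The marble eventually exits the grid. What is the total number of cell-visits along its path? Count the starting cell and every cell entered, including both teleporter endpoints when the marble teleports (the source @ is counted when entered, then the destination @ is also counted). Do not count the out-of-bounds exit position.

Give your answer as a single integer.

Step 1: enter (4,6), '.' pass, move left to (4,5)
Step 2: enter (4,5), '.' pass, move left to (4,4)
Step 3: enter (4,4), '.' pass, move left to (4,3)
Step 4: enter (4,3), '.' pass, move left to (4,2)
Step 5: enter (4,2), '.' pass, move left to (4,1)
Step 6: enter (4,1), '.' pass, move left to (4,0)
Step 7: enter (4,0), '.' pass, move left to (4,-1)
Step 8: at (4,-1) — EXIT via left edge, pos 4
Path length (cell visits): 7

Answer: 7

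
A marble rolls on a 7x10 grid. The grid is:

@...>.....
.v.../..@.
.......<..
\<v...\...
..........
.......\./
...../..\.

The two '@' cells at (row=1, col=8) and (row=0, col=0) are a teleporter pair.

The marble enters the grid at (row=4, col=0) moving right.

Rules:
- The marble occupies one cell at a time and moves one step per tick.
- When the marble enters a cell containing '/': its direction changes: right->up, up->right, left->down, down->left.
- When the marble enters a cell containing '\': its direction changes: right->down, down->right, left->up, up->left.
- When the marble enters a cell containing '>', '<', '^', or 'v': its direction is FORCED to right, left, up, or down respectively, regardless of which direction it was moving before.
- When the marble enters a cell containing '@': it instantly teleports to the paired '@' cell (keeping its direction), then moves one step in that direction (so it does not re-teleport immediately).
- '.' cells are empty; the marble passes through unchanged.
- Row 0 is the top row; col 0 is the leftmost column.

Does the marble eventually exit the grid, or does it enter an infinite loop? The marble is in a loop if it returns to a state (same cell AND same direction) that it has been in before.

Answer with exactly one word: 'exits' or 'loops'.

Answer: exits

Derivation:
Step 1: enter (4,0), '.' pass, move right to (4,1)
Step 2: enter (4,1), '.' pass, move right to (4,2)
Step 3: enter (4,2), '.' pass, move right to (4,3)
Step 4: enter (4,3), '.' pass, move right to (4,4)
Step 5: enter (4,4), '.' pass, move right to (4,5)
Step 6: enter (4,5), '.' pass, move right to (4,6)
Step 7: enter (4,6), '.' pass, move right to (4,7)
Step 8: enter (4,7), '.' pass, move right to (4,8)
Step 9: enter (4,8), '.' pass, move right to (4,9)
Step 10: enter (4,9), '.' pass, move right to (4,10)
Step 11: at (4,10) — EXIT via right edge, pos 4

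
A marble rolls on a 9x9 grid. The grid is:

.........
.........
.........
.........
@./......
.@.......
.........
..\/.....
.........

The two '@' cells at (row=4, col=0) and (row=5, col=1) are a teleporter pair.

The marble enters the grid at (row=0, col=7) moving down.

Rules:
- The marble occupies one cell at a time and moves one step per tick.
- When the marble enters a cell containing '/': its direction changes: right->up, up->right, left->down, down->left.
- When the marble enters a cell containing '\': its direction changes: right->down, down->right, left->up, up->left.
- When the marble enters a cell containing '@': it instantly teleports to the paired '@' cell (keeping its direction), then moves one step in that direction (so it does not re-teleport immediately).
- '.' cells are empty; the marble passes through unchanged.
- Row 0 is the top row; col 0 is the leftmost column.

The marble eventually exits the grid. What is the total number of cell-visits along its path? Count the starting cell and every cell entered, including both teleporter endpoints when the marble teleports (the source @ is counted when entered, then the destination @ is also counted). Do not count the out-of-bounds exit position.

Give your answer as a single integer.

Step 1: enter (0,7), '.' pass, move down to (1,7)
Step 2: enter (1,7), '.' pass, move down to (2,7)
Step 3: enter (2,7), '.' pass, move down to (3,7)
Step 4: enter (3,7), '.' pass, move down to (4,7)
Step 5: enter (4,7), '.' pass, move down to (5,7)
Step 6: enter (5,7), '.' pass, move down to (6,7)
Step 7: enter (6,7), '.' pass, move down to (7,7)
Step 8: enter (7,7), '.' pass, move down to (8,7)
Step 9: enter (8,7), '.' pass, move down to (9,7)
Step 10: at (9,7) — EXIT via bottom edge, pos 7
Path length (cell visits): 9

Answer: 9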